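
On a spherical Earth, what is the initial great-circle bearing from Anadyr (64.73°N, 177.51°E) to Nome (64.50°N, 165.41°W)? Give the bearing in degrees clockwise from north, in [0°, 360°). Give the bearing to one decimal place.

84.1°

Δλ = -165.41 − 177.51 = -342.92°; wrapped into (−180°, 180°]: 17.08°.
θ = atan2( sin Δλ · cos φ₂ , cos φ₁ · sin φ₂ − sin φ₁ · cos φ₂ · cos Δλ )
  = atan2(0.12644, 0.01316) = 84.060° → normalised to [0°, 360°): 84.060°.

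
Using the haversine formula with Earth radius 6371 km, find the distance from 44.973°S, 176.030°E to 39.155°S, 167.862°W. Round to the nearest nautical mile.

797 nmi

Δλ = -167.862 − 176.030 = -343.892°; wrapped into (−180°, 180°]: 16.108°.
Δφ = -39.155 − -44.973 = 5.818°.
a = sin²(Δφ/2) + cos φ₁ · cos φ₂ · sin²(Δλ/2) = 0.013344.
c = 2·atan2(√a, √(1−a)) = 0.23155 rad → d = 6371·c ≈ 1475.20 km ≈ 796.55 nmi.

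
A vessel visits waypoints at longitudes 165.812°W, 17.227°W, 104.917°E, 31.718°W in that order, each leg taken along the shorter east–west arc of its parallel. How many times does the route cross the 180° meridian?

Leg 1: -165.812° → -17.227°, shortest Δλ = 148.585° (east) — does not cross 180°.
Leg 2: -17.227° → +104.917°, shortest Δλ = 122.144° (east) — does not cross 180°.
Leg 3: +104.917° → -31.718°, shortest Δλ = -136.635° (west) — does not cross 180°.
Total crossings: 0.

0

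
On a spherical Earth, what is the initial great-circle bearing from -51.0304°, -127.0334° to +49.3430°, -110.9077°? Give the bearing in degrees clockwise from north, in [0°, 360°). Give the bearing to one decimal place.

10.6°

Δλ = -110.9077 − -127.0334 = 16.1257°.
θ = atan2( sin Δλ · cos φ₂ , cos φ₁ · sin φ₂ − sin φ₁ · cos φ₂ · cos Δλ )
  = atan2(0.18096, 0.96372) = 10.635° → normalised to [0°, 360°): 10.635°.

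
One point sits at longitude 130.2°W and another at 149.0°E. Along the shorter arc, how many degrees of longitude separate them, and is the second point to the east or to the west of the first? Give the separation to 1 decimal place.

Raw difference: 149.0 − -130.2 = 279.2°.
Normalise into (−180°, 180°]: 279.2° − 360° = -80.8°.
Negative ⇒ the second point lies to the west; separation 80.8°.

80.8° west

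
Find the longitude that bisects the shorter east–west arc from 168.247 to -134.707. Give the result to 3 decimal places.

Signed shortest Δλ from +168.247° to -134.707° is +57.046°.
Midpoint longitude = +168.247° + (+57.046°)/2 = +168.247° + 28.523° = +196.770°.
Normalise into (−180°, 180°]: -163.230°.
(The naïve average (+168.247 + -134.707)/2 = 16.77° is on the wrong side of the globe.)

-163.230°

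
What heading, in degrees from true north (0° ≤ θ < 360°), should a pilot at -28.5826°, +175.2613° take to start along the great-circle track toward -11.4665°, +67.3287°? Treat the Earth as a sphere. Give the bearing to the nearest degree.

Δλ = 67.3287 − 175.2613 = -107.9326°.
θ = atan2( sin Δλ · cos φ₂ , cos φ₁ · sin φ₂ − sin φ₁ · cos φ₂ · cos Δλ )
  = atan2(-0.93243, -0.31893) = -108.883° → normalised to [0°, 360°): 251.117°.

251°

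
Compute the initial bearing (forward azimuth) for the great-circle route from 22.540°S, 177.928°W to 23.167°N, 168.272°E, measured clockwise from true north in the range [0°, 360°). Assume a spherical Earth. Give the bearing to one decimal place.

Δλ = 168.272 − -177.928 = 346.200°; wrapped into (−180°, 180°]: -13.800°.
θ = atan2( sin Δλ · cos φ₂ , cos φ₁ · sin φ₂ − sin φ₁ · cos φ₂ · cos Δλ )
  = atan2(-0.21930, 0.70561) = -17.265° → normalised to [0°, 360°): 342.735°.

342.7°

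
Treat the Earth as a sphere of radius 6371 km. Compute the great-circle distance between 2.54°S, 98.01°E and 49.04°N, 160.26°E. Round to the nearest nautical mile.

Δλ = 160.26 − 98.01 = 62.25°.
Δφ = 49.04 − -2.54 = 51.58°.
a = sin²(Δφ/2) + cos φ₁ · cos φ₂ · sin²(Δλ/2) = 0.364271.
c = 2·atan2(√a, √(1−a)) = 1.29589 rad → d = 6371·c ≈ 8256.10 km ≈ 4457.94 nmi.

4458 nmi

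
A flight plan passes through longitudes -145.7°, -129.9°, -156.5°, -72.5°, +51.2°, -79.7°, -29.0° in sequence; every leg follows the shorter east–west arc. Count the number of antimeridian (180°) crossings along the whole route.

Leg 1: -145.7° → -129.9°, shortest Δλ = 15.8° (east) — does not cross 180°.
Leg 2: -129.9° → -156.5°, shortest Δλ = -26.6° (west) — does not cross 180°.
Leg 3: -156.5° → -72.5°, shortest Δλ = 84.0° (east) — does not cross 180°.
Leg 4: -72.5° → +51.2°, shortest Δλ = 123.7° (east) — does not cross 180°.
Leg 5: +51.2° → -79.7°, shortest Δλ = -130.9° (west) — does not cross 180°.
Leg 6: -79.7° → -29.0°, shortest Δλ = 50.7° (east) — does not cross 180°.
Total crossings: 0.

0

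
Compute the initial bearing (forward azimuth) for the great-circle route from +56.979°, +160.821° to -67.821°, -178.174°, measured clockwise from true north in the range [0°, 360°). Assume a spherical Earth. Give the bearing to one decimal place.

Δλ = -178.174 − 160.821 = -338.995°; wrapped into (−180°, 180°]: 21.005°.
θ = atan2( sin Δλ · cos φ₂ , cos φ₁ · sin φ₂ − sin φ₁ · cos φ₂ · cos Δλ )
  = atan2(0.13532, -0.80012) = 170.401° → normalised to [0°, 360°): 170.401°.

170.4°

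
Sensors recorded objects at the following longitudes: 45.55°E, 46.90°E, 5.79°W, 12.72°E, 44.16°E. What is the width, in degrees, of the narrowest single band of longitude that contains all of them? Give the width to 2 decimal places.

52.69°

Sort the longitudes: -5.79°, +12.72°, +44.16°, +45.55°, +46.90°.
Eastward gaps between consecutive values (wrapping around): 18.51°, 31.44°, 1.39°, 1.35°, 307.31°.
Largest gap = 307.31° ⇒ minimal covering band is its complement: 360° − 307.31° = 52.69°.
Band runs from -5.79° eastward to +46.90°.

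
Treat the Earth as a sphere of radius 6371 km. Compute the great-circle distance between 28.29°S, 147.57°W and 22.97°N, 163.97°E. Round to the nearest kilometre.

7711 km

Δλ = 163.97 − -147.57 = 311.54°; wrapped into (−180°, 180°]: -48.46°.
Δφ = 22.97 − -28.29 = 51.26°.
a = sin²(Δφ/2) + cos φ₁ · cos φ₂ · sin²(Δλ/2) = 0.323658.
c = 2·atan2(√a, √(1−a)) = 1.21036 rad → d = 6371·c ≈ 7711.20 km.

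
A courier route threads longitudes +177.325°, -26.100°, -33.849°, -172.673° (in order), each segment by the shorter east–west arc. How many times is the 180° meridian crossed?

1

Leg 1: +177.325° → -26.100°, shortest Δλ = 156.575° (east) — crosses 180°.
Leg 2: -26.100° → -33.849°, shortest Δλ = -7.749° (west) — does not cross 180°.
Leg 3: -33.849° → -172.673°, shortest Δλ = -138.824° (west) — does not cross 180°.
Total crossings: 1.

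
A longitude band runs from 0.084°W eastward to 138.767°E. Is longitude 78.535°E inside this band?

Band width going east from -0.084° to +138.767°: ((138.767 − -0.084) mod 360) = 138.851°.
Offset of +78.535° east of the west edge: ((78.535 − -0.084) mod 360) = 78.619°.
78.619° ≤ 138.851° ⇒ inside.

Yes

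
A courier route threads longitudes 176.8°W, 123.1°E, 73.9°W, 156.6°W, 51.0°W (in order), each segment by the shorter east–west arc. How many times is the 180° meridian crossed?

2

Leg 1: -176.8° → +123.1°, shortest Δλ = -60.1° (west) — crosses 180°.
Leg 2: +123.1° → -73.9°, shortest Δλ = 163.0° (east) — crosses 180°.
Leg 3: -73.9° → -156.6°, shortest Δλ = -82.7° (west) — does not cross 180°.
Leg 4: -156.6° → -51.0°, shortest Δλ = 105.6° (east) — does not cross 180°.
Total crossings: 2.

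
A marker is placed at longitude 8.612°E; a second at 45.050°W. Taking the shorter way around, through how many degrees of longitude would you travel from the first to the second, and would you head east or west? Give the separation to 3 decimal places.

Raw difference: -45.050 − 8.612 = -53.662°.
Normalise into (−180°, 180°]: -53.662° stays -53.662°.
Negative ⇒ the second point lies to the west; separation 53.662°.

53.662° west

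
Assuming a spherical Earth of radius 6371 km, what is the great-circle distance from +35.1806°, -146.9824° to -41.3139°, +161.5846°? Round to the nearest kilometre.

9993 km

Δλ = 161.5846 − -146.9824 = 308.5670°; wrapped into (−180°, 180°]: -51.4330°.
Δφ = -41.3139 − 35.1806 = -76.4945°.
a = sin²(Δφ/2) + cos φ₁ · cos φ₂ · sin²(Δλ/2) = 0.498820.
c = 2·atan2(√a, √(1−a)) = 1.56844 rad → d = 6371·c ≈ 9992.51 km.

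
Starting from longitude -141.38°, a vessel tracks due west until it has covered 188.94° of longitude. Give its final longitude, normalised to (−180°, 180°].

Start at -141.38°; shift −188.94° → -330.32°.
-330.32° lies outside (−180°, 180°]; add 360° → +29.68°.

+29.68°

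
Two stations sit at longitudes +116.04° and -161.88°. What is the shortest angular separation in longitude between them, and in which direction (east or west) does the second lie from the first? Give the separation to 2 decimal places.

82.08° east

Raw difference: -161.88 − 116.04 = -277.92°.
Normalise into (−180°, 180°]: -277.92° + 360° = 82.08°.
Positive ⇒ the second point lies to the east; separation 82.08°.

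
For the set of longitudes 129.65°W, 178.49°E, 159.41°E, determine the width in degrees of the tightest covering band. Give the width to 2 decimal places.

Sort the longitudes: -129.65°, +159.41°, +178.49°.
Eastward gaps between consecutive values (wrapping around): 289.06°, 19.08°, 51.86°.
Largest gap = 289.06° ⇒ minimal covering band is its complement: 360° − 289.06° = 70.94°.
Band runs from +159.41° eastward to -129.65°, crossing the antimeridian.

70.94°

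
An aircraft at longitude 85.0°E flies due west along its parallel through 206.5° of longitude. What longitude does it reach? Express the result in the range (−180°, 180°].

121.5°W

Start at +85.0°; shift −206.5° → -121.5°.
-121.5° already lies in (−180°, 180°].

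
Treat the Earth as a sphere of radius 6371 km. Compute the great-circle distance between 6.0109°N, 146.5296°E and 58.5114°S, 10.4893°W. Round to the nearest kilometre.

13852 km

Δλ = -10.4893 − 146.5296 = -157.0189°.
Δφ = -58.5114 − 6.0109 = -64.5223°.
a = sin²(Δφ/2) + cos φ₁ · cos φ₂ · sin²(Δλ/2) = 0.783764.
c = 2·atan2(√a, √(1−a)) = 2.17430 rad → d = 6371·c ≈ 13852.44 km.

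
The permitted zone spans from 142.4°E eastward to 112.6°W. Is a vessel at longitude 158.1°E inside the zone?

Band width going east from +142.4° to -112.6°: ((-112.6 − 142.4) mod 360) = 105.0°.
Offset of +158.1° east of the west edge: ((158.1 − 142.4) mod 360) = 15.7°.
15.7° ≤ 105.0° ⇒ inside.

Yes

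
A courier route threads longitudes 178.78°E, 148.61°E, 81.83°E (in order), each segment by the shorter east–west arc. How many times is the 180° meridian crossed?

Leg 1: +178.78° → +148.61°, shortest Δλ = -30.17° (west) — does not cross 180°.
Leg 2: +148.61° → +81.83°, shortest Δλ = -66.78° (west) — does not cross 180°.
Total crossings: 0.

0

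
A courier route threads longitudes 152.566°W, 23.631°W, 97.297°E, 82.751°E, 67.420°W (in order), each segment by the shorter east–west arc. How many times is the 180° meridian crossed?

Leg 1: -152.566° → -23.631°, shortest Δλ = 128.935° (east) — does not cross 180°.
Leg 2: -23.631° → +97.297°, shortest Δλ = 120.928° (east) — does not cross 180°.
Leg 3: +97.297° → +82.751°, shortest Δλ = -14.546° (west) — does not cross 180°.
Leg 4: +82.751° → -67.420°, shortest Δλ = -150.171° (west) — does not cross 180°.
Total crossings: 0.

0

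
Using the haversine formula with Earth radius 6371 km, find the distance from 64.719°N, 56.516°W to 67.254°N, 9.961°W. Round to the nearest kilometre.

Δλ = -9.961 − -56.516 = 46.555°.
Δφ = 67.254 − 64.719 = 2.535°.
a = sin²(Δφ/2) + cos φ₁ · cos φ₂ · sin²(Δλ/2) = 0.026276.
c = 2·atan2(√a, √(1−a)) = 0.32564 rad → d = 6371·c ≈ 2074.63 km.

2075 km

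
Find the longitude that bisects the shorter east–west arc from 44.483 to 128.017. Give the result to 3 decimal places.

+86.250°

Signed shortest Δλ from +44.483° to +128.017° is +83.534°.
Midpoint longitude = +44.483° + (+83.534°)/2 = +44.483° + 41.767° = +86.250°.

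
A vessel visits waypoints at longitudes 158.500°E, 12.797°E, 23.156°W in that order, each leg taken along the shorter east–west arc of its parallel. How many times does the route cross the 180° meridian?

Leg 1: +158.500° → +12.797°, shortest Δλ = -145.703° (west) — does not cross 180°.
Leg 2: +12.797° → -23.156°, shortest Δλ = -35.953° (west) — does not cross 180°.
Total crossings: 0.

0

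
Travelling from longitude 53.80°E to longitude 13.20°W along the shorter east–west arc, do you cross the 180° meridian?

Signed shortest Δλ = ((-13.20 − 53.80 + 180) mod 360) − 180 = -67.0°.
Going west by 67.0° from +53.80° reaches -13.20° without touching 180°.

No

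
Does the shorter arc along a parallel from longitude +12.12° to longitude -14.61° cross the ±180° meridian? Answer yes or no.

Signed shortest Δλ = ((-14.61 − 12.12 + 180) mod 360) − 180 = -26.73°.
Going west by 26.73° from +12.12° reaches -14.61° without touching 180°.

No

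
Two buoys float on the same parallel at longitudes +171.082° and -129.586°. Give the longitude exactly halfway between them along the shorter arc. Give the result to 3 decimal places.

Signed shortest Δλ from +171.082° to -129.586° is +59.332°.
Midpoint longitude = +171.082° + (+59.332°)/2 = +171.082° + 29.666° = +200.748°.
Normalise into (−180°, 180°]: -159.252°.
(The naïve average (+171.082 + -129.586)/2 = 20.748° is on the wrong side of the globe.)

-159.252°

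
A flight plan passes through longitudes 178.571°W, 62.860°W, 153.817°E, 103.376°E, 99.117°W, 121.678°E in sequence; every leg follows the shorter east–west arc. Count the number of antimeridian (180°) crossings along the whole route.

Leg 1: -178.571° → -62.860°, shortest Δλ = 115.711° (east) — does not cross 180°.
Leg 2: -62.860° → +153.817°, shortest Δλ = -143.323° (west) — crosses 180°.
Leg 3: +153.817° → +103.376°, shortest Δλ = -50.441° (west) — does not cross 180°.
Leg 4: +103.376° → -99.117°, shortest Δλ = 157.507° (east) — crosses 180°.
Leg 5: -99.117° → +121.678°, shortest Δλ = -139.205° (west) — crosses 180°.
Total crossings: 3.

3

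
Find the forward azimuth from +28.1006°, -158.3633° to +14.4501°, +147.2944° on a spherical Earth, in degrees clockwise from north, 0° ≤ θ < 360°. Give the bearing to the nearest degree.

Δλ = 147.2944 − -158.3633 = 305.6577°; wrapped into (−180°, 180°]: -54.3423°.
θ = atan2( sin Δλ · cos φ₂ , cos φ₁ · sin φ₂ − sin φ₁ · cos φ₂ · cos Δλ )
  = atan2(-0.78681, -0.04577) = -93.329° → normalised to [0°, 360°): 266.671°.

267°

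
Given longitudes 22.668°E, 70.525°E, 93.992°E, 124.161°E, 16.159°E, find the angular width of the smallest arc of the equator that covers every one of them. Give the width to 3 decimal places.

108.002°

Sort the longitudes: +16.159°, +22.668°, +70.525°, +93.992°, +124.161°.
Eastward gaps between consecutive values (wrapping around): 6.509°, 47.857°, 23.467°, 30.169°, 251.998°.
Largest gap = 251.998° ⇒ minimal covering band is its complement: 360° − 251.998° = 108.002°.
Band runs from +16.159° eastward to +124.161°.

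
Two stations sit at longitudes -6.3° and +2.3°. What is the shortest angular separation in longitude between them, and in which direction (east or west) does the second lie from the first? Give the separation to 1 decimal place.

8.6° east

Raw difference: 2.3 − -6.3 = 8.6°.
Normalise into (−180°, 180°]: 8.6° stays 8.6°.
Positive ⇒ the second point lies to the east; separation 8.6°.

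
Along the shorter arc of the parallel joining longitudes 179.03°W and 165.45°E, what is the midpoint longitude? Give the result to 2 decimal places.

Signed shortest Δλ from -179.03° to +165.45° is -15.52°.
Midpoint longitude = -179.03° + (-15.52°)/2 = -179.03° − 7.76° = -186.79°.
Normalise into (−180°, 180°]: +173.21°.
(The naïve average (-179.03 + +165.45)/2 = -6.79° is on the wrong side of the globe.)

173.21°E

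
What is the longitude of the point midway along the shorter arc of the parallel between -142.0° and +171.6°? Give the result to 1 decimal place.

-165.2°

Signed shortest Δλ from -142.0° to +171.6° is -46.4°.
Midpoint longitude = -142.0° + (-46.4°)/2 = -142.0° − 23.2° = -165.2°.
(The naïve average (-142.0 + +171.6)/2 = 14.8° is on the wrong side of the globe.)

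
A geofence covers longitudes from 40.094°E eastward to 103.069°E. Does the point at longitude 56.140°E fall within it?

Band width going east from +40.094° to +103.069°: ((103.069 − 40.094) mod 360) = 62.975°.
Offset of +56.140° east of the west edge: ((56.140 − 40.094) mod 360) = 16.046°.
16.046° ≤ 62.975° ⇒ inside.

Yes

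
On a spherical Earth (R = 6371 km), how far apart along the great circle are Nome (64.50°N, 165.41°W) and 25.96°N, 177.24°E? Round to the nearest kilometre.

4462 km

Δλ = 177.24 − -165.41 = 342.65°; wrapped into (−180°, 180°]: -17.35°.
Δφ = 25.96 − 64.50 = -38.54°.
a = sin²(Δφ/2) + cos φ₁ · cos φ₂ · sin²(Δλ/2) = 0.117719.
c = 2·atan2(√a, √(1−a)) = 0.70043 rad → d = 6371·c ≈ 4462.47 km.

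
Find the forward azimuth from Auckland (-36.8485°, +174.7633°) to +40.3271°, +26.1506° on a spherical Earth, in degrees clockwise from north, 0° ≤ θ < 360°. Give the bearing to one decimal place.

287.8°

Δλ = 26.1506 − 174.7633 = -148.6127°.
θ = atan2( sin Δλ · cos φ₂ , cos φ₁ · sin φ₂ − sin φ₁ · cos φ₂ · cos Δλ )
  = atan2(-0.39705, 0.12758) = -72.187° → normalised to [0°, 360°): 287.813°.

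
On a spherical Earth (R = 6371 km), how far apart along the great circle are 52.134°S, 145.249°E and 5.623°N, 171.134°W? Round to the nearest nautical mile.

4119 nmi

Δλ = -171.134 − 145.249 = -316.383°; wrapped into (−180°, 180°]: 43.617°.
Δφ = 5.623 − -52.134 = 57.757°.
a = sin²(Δφ/2) + cos φ₁ · cos φ₂ · sin²(Δλ/2) = 0.317554.
c = 2·atan2(√a, √(1−a)) = 1.19728 rad → d = 6371·c ≈ 7627.86 km ≈ 4118.72 nmi.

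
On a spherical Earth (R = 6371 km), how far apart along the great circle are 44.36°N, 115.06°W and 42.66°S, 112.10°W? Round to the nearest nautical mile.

5227 nmi

Δλ = -112.10 − -115.06 = 2.96°.
Δφ = -42.66 − 44.36 = -87.02°.
a = sin²(Δφ/2) + cos φ₁ · cos φ₂ · sin²(Δλ/2) = 0.474357.
c = 2·atan2(√a, √(1−a)) = 1.51949 rad → d = 6371·c ≈ 9680.66 km ≈ 5227.14 nmi.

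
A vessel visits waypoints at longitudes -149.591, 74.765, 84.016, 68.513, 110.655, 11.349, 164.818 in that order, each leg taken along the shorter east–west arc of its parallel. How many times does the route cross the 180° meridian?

Leg 1: -149.591° → +74.765°, shortest Δλ = -135.644° (west) — crosses 180°.
Leg 2: +74.765° → +84.016°, shortest Δλ = 9.251° (east) — does not cross 180°.
Leg 3: +84.016° → +68.513°, shortest Δλ = -15.503° (west) — does not cross 180°.
Leg 4: +68.513° → +110.655°, shortest Δλ = 42.142° (east) — does not cross 180°.
Leg 5: +110.655° → +11.349°, shortest Δλ = -99.306° (west) — does not cross 180°.
Leg 6: +11.349° → +164.818°, shortest Δλ = 153.469° (east) — does not cross 180°.
Total crossings: 1.

1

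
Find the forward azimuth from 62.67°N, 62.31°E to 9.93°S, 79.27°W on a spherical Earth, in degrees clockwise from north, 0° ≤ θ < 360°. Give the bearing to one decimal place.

Δλ = -79.27 − 62.31 = -141.58°.
θ = atan2( sin Δλ · cos φ₂ , cos φ₁ · sin φ₂ − sin φ₁ · cos φ₂ · cos Δλ )
  = atan2(-0.61211, 0.60642) = -45.267° → normalised to [0°, 360°): 314.733°.

314.7°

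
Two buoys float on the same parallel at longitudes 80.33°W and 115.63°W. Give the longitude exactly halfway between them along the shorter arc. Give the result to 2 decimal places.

97.98°W

Signed shortest Δλ from -80.33° to -115.63° is -35.30°.
Midpoint longitude = -80.33° + (-35.30°)/2 = -80.33° − 17.65° = -97.98°.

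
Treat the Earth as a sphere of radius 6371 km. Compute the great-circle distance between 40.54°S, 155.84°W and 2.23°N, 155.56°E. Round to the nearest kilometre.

6840 km

Δλ = 155.56 − -155.84 = 311.40°; wrapped into (−180°, 180°]: -48.60°.
Δφ = 2.23 − -40.54 = 42.77°.
a = sin²(Δφ/2) + cos φ₁ · cos φ₂ · sin²(Δλ/2) = 0.261553.
c = 2·atan2(√a, √(1−a)) = 1.07368 rad → d = 6371·c ≈ 6840.41 km.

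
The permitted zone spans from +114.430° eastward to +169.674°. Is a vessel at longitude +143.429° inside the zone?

Band width going east from +114.430° to +169.674°: ((169.674 − 114.430) mod 360) = 55.244°.
Offset of +143.429° east of the west edge: ((143.429 − 114.430) mod 360) = 28.999°.
28.999° ≤ 55.244° ⇒ inside.

Yes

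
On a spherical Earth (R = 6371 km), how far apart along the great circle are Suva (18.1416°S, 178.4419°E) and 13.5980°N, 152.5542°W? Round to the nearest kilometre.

Δλ = -152.5542 − 178.4419 = -330.9961°; wrapped into (−180°, 180°]: 29.0039°.
Δφ = 13.5980 − -18.1416 = 31.7396°.
a = sin²(Δφ/2) + cos φ₁ · cos φ₂ · sin²(Δλ/2) = 0.132695.
c = 2·atan2(√a, √(1−a)) = 0.74571 rad → d = 6371·c ≈ 4750.89 km.

4751 km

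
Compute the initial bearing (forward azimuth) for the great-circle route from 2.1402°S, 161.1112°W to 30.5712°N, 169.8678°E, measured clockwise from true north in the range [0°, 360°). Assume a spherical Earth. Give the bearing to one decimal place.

Δλ = 169.8678 − -161.1112 = 330.9790°; wrapped into (−180°, 180°]: -29.0210°.
θ = atan2( sin Δλ · cos φ₂ , cos φ₁ · sin φ₂ − sin φ₁ · cos φ₂ · cos Δλ )
  = atan2(-0.41770, 0.53637) = -37.910° → normalised to [0°, 360°): 322.090°.

322.1°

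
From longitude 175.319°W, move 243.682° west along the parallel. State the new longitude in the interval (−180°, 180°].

59.001°W

Start at -175.319°; shift −243.682° → -419.001°.
-419.001° lies outside (−180°, 180°]; add 360° → -59.001°.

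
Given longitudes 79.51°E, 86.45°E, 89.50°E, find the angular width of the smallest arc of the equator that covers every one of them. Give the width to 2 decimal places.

9.99°

Sort the longitudes: +79.51°, +86.45°, +89.50°.
Eastward gaps between consecutive values (wrapping around): 6.94°, 3.05°, 350.01°.
Largest gap = 350.01° ⇒ minimal covering band is its complement: 360° − 350.01° = 9.99°.
Band runs from +79.51° eastward to +89.50°.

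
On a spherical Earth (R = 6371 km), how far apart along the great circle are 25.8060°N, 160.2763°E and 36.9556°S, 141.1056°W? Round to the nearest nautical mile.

Δλ = -141.1056 − 160.2763 = -301.3819°; wrapped into (−180°, 180°]: 58.6181°.
Δφ = -36.9556 − 25.8060 = -62.7616°.
a = sin²(Δφ/2) + cos φ₁ · cos φ₂ · sin²(Δλ/2) = 0.443545.
c = 2·atan2(√a, √(1−a)) = 1.45765 rad → d = 6371·c ≈ 9286.66 km ≈ 5014.39 nmi.

5014 nmi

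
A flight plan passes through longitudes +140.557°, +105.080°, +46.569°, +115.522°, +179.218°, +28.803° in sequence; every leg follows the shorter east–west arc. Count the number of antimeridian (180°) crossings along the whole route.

0

Leg 1: +140.557° → +105.080°, shortest Δλ = -35.477° (west) — does not cross 180°.
Leg 2: +105.080° → +46.569°, shortest Δλ = -58.511° (west) — does not cross 180°.
Leg 3: +46.569° → +115.522°, shortest Δλ = 68.953° (east) — does not cross 180°.
Leg 4: +115.522° → +179.218°, shortest Δλ = 63.696° (east) — does not cross 180°.
Leg 5: +179.218° → +28.803°, shortest Δλ = -150.415° (west) — does not cross 180°.
Total crossings: 0.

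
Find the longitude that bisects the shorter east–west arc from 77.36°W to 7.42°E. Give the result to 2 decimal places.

34.97°W

Signed shortest Δλ from -77.36° to +7.42° is +84.78°.
Midpoint longitude = -77.36° + (+84.78°)/2 = -77.36° + 42.39° = -34.97°.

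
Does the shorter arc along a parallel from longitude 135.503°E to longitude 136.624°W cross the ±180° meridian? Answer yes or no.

Yes

Naïve |-136.624 − 135.503| = 272.127° > 180°, so the shorter arc goes the other way round — across 180°.
Signed shortest Δλ = ((-136.624 − 135.503 + 180) mod 360) − 180 = 87.873°.
Going east by 87.873° from +135.503° passes through 180° before reaching -136.624°.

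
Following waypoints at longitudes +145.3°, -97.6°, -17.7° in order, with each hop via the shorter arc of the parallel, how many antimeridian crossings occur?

Leg 1: +145.3° → -97.6°, shortest Δλ = 117.1° (east) — crosses 180°.
Leg 2: -97.6° → -17.7°, shortest Δλ = 79.9° (east) — does not cross 180°.
Total crossings: 1.

1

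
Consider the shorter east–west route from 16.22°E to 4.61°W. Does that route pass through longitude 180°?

Signed shortest Δλ = ((-4.61 − 16.22 + 180) mod 360) − 180 = -20.83°.
Going west by 20.83° from +16.22° reaches -4.61° without touching 180°.

No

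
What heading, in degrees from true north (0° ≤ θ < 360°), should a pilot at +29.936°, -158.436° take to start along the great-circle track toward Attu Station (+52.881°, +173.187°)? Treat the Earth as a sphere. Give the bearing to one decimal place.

Δλ = 173.187 − -158.436 = 331.623°; wrapped into (−180°, 180°]: -28.377°.
θ = atan2( sin Δλ · cos φ₂ , cos φ₁ · sin φ₂ − sin φ₁ · cos φ₂ · cos Δλ )
  = atan2(-0.28681, 0.42603) = -33.949° → normalised to [0°, 360°): 326.051°.

326.1°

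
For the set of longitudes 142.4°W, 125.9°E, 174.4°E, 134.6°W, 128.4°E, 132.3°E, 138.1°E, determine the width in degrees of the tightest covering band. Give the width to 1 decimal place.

Sort the longitudes: -142.4°, -134.6°, +125.9°, +128.4°, +132.3°, +138.1°, +174.4°.
Eastward gaps between consecutive values (wrapping around): 7.8°, 260.5°, 2.5°, 3.9°, 5.8°, 36.3°, 43.2°.
Largest gap = 260.5° ⇒ minimal covering band is its complement: 360° − 260.5° = 99.5°.
Band runs from +125.9° eastward to -134.6°, crossing the antimeridian.

99.5°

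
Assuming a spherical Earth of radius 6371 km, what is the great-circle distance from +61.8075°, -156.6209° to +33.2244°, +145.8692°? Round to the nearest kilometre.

Δλ = 145.8692 − -156.6209 = 302.4901°; wrapped into (−180°, 180°]: -57.5099°.
Δφ = 33.2244 − 61.8075 = -28.5831°.
a = sin²(Δφ/2) + cos φ₁ · cos φ₂ · sin²(Δλ/2) = 0.152398.
c = 2·atan2(√a, √(1−a)) = 0.80209 rad → d = 6371·c ≈ 5110.13 km.

5110 km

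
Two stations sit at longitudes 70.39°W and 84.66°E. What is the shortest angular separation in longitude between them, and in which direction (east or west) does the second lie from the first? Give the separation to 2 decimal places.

Raw difference: 84.66 − -70.39 = 155.05°.
Normalise into (−180°, 180°]: 155.05° stays 155.05°.
Positive ⇒ the second point lies to the east; separation 155.05°.

155.05° east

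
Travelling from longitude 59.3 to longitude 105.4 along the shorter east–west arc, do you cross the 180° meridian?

No

Signed shortest Δλ = ((105.4 − 59.3 + 180) mod 360) − 180 = 46.1°.
Going east by 46.1° from +59.3° reaches +105.4° without touching 180°.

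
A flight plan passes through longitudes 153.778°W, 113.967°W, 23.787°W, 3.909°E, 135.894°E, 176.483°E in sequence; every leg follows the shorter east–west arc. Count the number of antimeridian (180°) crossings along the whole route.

0

Leg 1: -153.778° → -113.967°, shortest Δλ = 39.811° (east) — does not cross 180°.
Leg 2: -113.967° → -23.787°, shortest Δλ = 90.18° (east) — does not cross 180°.
Leg 3: -23.787° → +3.909°, shortest Δλ = 27.696° (east) — does not cross 180°.
Leg 4: +3.909° → +135.894°, shortest Δλ = 131.985° (east) — does not cross 180°.
Leg 5: +135.894° → +176.483°, shortest Δλ = 40.589° (east) — does not cross 180°.
Total crossings: 0.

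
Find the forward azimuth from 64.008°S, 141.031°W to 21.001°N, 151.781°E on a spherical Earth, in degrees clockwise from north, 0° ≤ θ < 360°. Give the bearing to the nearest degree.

299°

Δλ = 151.781 − -141.031 = 292.812°; wrapped into (−180°, 180°]: -67.188°.
θ = atan2( sin Δλ · cos φ₂ , cos φ₁ · sin φ₂ − sin φ₁ · cos φ₂ · cos Δλ )
  = atan2(-0.86055, 0.48241) = -60.726° → normalised to [0°, 360°): 299.274°.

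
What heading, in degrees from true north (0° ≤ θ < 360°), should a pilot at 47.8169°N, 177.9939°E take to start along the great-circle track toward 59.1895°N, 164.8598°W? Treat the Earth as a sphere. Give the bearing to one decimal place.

Δλ = -164.8598 − 177.9939 = -342.8537°; wrapped into (−180°, 180°]: 17.1463°.
θ = atan2( sin Δλ · cos φ₂ , cos φ₁ · sin φ₂ − sin φ₁ · cos φ₂ · cos Δλ )
  = atan2(0.15100, 0.21406) = 35.200° → normalised to [0°, 360°): 35.200°.

35.2°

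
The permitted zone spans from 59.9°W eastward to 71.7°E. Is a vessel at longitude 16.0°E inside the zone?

Band width going east from -59.9° to +71.7°: ((71.7 − -59.9) mod 360) = 131.6°.
Offset of +16.0° east of the west edge: ((16.0 − -59.9) mod 360) = 75.9°.
75.9° ≤ 131.6° ⇒ inside.

Yes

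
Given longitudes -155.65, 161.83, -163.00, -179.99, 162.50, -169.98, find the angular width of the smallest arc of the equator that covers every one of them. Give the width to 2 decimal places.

42.52°

Sort the longitudes: -179.99°, -169.98°, -163.00°, -155.65°, +161.83°, +162.50°.
Eastward gaps between consecutive values (wrapping around): 10.01°, 6.98°, 7.35°, 317.48°, 0.67°, 17.51°.
Largest gap = 317.48° ⇒ minimal covering band is its complement: 360° − 317.48° = 42.52°.
Band runs from +161.83° eastward to -155.65°, crossing the antimeridian.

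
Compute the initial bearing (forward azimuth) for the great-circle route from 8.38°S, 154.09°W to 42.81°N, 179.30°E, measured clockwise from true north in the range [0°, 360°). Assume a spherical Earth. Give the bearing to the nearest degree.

337°

Δλ = 179.30 − -154.09 = 333.39°; wrapped into (−180°, 180°]: -26.61°.
θ = atan2( sin Δλ · cos φ₂ , cos φ₁ · sin φ₂ − sin φ₁ · cos φ₂ · cos Δλ )
  = atan2(-0.32860, 0.76790) = -23.167° → normalised to [0°, 360°): 336.833°.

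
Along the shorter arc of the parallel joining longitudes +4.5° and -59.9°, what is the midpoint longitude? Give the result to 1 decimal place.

-27.7°

Signed shortest Δλ from +4.5° to -59.9° is -64.4°.
Midpoint longitude = +4.5° + (-64.4°)/2 = +4.5° − 32.2° = -27.7°.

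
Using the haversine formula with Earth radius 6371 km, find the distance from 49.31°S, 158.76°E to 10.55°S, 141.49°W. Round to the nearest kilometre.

6950 km

Δλ = -141.49 − 158.76 = -300.25°; wrapped into (−180°, 180°]: 59.75°.
Δφ = -10.55 − -49.31 = 38.76°.
a = sin²(Δφ/2) + cos φ₁ · cos φ₂ · sin²(Δλ/2) = 0.269139.
c = 2·atan2(√a, √(1−a)) = 1.09086 rad → d = 6371·c ≈ 6949.88 km.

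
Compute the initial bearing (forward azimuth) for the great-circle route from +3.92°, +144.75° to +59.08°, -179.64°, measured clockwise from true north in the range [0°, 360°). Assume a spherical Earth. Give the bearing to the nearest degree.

20°

Δλ = -179.64 − 144.75 = -324.39°; wrapped into (−180°, 180°]: 35.61°.
θ = atan2( sin Δλ · cos φ₂ , cos φ₁ · sin φ₂ − sin φ₁ · cos φ₂ · cos Δλ )
  = atan2(0.29919, 0.82732) = 19.882° → normalised to [0°, 360°): 19.882°.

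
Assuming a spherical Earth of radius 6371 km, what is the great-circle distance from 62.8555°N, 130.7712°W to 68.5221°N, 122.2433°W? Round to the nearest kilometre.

Δλ = -122.2433 − -130.7712 = 8.5279°.
Δφ = 68.5221 − 62.8555 = 5.6666°.
a = sin²(Δφ/2) + cos φ₁ · cos φ₂ · sin²(Δλ/2) = 0.003367.
c = 2·atan2(√a, √(1−a)) = 0.11611 rad → d = 6371·c ≈ 739.76 km.

740 km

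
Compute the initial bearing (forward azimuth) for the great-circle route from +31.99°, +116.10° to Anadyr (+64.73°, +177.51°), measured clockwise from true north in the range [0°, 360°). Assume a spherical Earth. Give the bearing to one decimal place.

29.6°

Δλ = 177.51 − 116.10 = 61.41°.
θ = atan2( sin Δλ · cos φ₂ , cos φ₁ · sin φ₂ − sin φ₁ · cos φ₂ · cos Δλ )
  = atan2(0.37483, 0.65876) = 29.640° → normalised to [0°, 360°): 29.640°.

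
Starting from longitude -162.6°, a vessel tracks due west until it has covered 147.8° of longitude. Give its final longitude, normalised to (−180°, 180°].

+49.6°

Start at -162.6°; shift −147.8° → -310.4°.
-310.4° lies outside (−180°, 180°]; add 360° → +49.6°.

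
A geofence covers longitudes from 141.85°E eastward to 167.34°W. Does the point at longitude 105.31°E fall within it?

Band width going east from +141.85° to -167.34°: ((-167.34 − 141.85) mod 360) = 50.81°.
Offset of +105.31° east of the west edge: ((105.31 − 141.85) mod 360) = 323.46°.
323.46° > 50.81° ⇒ outside.

No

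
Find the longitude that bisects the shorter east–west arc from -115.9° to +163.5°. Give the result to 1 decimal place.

-156.2°

Signed shortest Δλ from -115.9° to +163.5° is -80.6°.
Midpoint longitude = -115.9° + (-80.6°)/2 = -115.9° − 40.3° = -156.2°.
(The naïve average (-115.9 + +163.5)/2 = 23.8° is on the wrong side of the globe.)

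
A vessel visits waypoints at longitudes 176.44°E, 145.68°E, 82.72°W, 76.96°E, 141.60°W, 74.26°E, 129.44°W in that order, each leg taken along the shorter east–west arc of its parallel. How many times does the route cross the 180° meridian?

Leg 1: +176.44° → +145.68°, shortest Δλ = -30.76° (west) — does not cross 180°.
Leg 2: +145.68° → -82.72°, shortest Δλ = 131.6° (east) — crosses 180°.
Leg 3: -82.72° → +76.96°, shortest Δλ = 159.68° (east) — does not cross 180°.
Leg 4: +76.96° → -141.60°, shortest Δλ = 141.44° (east) — crosses 180°.
Leg 5: -141.60° → +74.26°, shortest Δλ = -144.14° (west) — crosses 180°.
Leg 6: +74.26° → -129.44°, shortest Δλ = 156.3° (east) — crosses 180°.
Total crossings: 4.

4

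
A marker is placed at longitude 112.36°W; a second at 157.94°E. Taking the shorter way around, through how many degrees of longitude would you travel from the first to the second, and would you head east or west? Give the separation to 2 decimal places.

Raw difference: 157.94 − -112.36 = 270.3°.
Normalise into (−180°, 180°]: 270.3° − 360° = -89.7°.
Negative ⇒ the second point lies to the west; separation 89.70°.

89.70° west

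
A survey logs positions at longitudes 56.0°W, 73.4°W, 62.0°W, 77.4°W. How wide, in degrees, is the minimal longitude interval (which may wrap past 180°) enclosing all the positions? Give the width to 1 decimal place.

Sort the longitudes: -77.4°, -73.4°, -62.0°, -56.0°.
Eastward gaps between consecutive values (wrapping around): 4.0°, 11.4°, 6.0°, 338.6°.
Largest gap = 338.6° ⇒ minimal covering band is its complement: 360° − 338.6° = 21.4°.
Band runs from -77.4° eastward to -56.0°.

21.4°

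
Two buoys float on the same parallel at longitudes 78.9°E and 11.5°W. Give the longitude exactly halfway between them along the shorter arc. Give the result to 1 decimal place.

33.7°E

Signed shortest Δλ from +78.9° to -11.5° is -90.4°.
Midpoint longitude = +78.9° + (-90.4°)/2 = +78.9° − 45.2° = +33.7°.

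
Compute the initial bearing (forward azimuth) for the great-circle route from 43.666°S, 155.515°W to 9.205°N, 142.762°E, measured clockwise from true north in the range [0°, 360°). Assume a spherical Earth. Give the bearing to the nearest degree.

297°

Δλ = 142.762 − -155.515 = 298.277°; wrapped into (−180°, 180°]: -61.723°.
θ = atan2( sin Δλ · cos φ₂ , cos φ₁ · sin φ₂ − sin φ₁ · cos φ₂ · cos Δλ )
  = atan2(-0.86933, 0.43860) = -63.228° → normalised to [0°, 360°): 296.772°.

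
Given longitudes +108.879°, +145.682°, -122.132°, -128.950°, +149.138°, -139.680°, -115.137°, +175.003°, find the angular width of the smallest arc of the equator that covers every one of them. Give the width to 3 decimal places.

Sort the longitudes: -139.680°, -128.950°, -122.132°, -115.137°, +108.879°, +145.682°, +149.138°, +175.003°.
Eastward gaps between consecutive values (wrapping around): 10.730°, 6.818°, 6.995°, 224.016°, 36.803°, 3.456°, 25.865°, 45.317°.
Largest gap = 224.016° ⇒ minimal covering band is its complement: 360° − 224.016° = 135.984°.
Band runs from +108.879° eastward to -115.137°, crossing the antimeridian.

135.984°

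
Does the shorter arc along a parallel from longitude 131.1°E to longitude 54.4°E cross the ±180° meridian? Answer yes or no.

No

Signed shortest Δλ = ((54.4 − 131.1 + 180) mod 360) − 180 = -76.7°.
Going west by 76.7° from +131.1° reaches +54.4° without touching 180°.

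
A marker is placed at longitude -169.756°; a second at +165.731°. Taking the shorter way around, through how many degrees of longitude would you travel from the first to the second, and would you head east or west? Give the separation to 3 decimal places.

24.513° west

Raw difference: 165.731 − -169.756 = 335.487°.
Normalise into (−180°, 180°]: 335.487° − 360° = -24.513°.
Negative ⇒ the second point lies to the west; separation 24.513°.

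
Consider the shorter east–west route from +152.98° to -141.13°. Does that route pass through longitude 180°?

Yes

Naïve |-141.13 − 152.98| = 294.11° > 180°, so the shorter arc goes the other way round — across 180°.
Signed shortest Δλ = ((-141.13 − 152.98 + 180) mod 360) − 180 = 65.89°.
Going east by 65.89° from +152.98° passes through 180° before reaching -141.13°.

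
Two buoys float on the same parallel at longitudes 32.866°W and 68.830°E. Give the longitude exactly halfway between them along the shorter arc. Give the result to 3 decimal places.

17.982°E

Signed shortest Δλ from -32.866° to +68.830° is +101.696°.
Midpoint longitude = -32.866° + (+101.696°)/2 = -32.866° + 50.848° = +17.982°.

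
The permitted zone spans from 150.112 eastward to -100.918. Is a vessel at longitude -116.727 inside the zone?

Yes

Band width going east from +150.112° to -100.918°: ((-100.918 − 150.112) mod 360) = 108.970°.
Offset of -116.727° east of the west edge: ((-116.727 − 150.112) mod 360) = 93.161°.
93.161° ≤ 108.970° ⇒ inside.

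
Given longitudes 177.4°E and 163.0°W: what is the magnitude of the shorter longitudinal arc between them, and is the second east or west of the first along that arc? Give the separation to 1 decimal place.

Raw difference: -163.0 − 177.4 = -340.4°.
Normalise into (−180°, 180°]: -340.4° + 360° = 19.6°.
Positive ⇒ the second point lies to the east; separation 19.6°.

19.6° east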